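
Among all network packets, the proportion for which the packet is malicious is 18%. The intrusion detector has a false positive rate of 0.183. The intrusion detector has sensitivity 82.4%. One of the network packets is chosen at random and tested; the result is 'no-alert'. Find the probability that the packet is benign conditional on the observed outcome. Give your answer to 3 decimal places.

P(¬H | E) ≈ 0.955

Let H be the event that the packet is malicious. P(H) = 0.18, so P(¬H) = 0.82. With E the 'no-alert' result, P(E|H) = 0.176 and P(E|¬H) = 0.817.
P(E) = 0.176·0.18 + 0.817·0.82 = 0.031680 + 0.66994 = 0.70162.
By Bayes' theorem, P(H|E) = 0.031680 / 0.70162 = 0.045. Hence P(¬H|E) = 1 − 0.045 = 0.955.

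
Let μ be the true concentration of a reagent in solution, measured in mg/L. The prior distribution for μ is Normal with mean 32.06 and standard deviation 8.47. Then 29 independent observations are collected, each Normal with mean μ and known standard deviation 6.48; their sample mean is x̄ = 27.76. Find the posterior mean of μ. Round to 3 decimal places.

Prior precision 1/τ₀² = 1/8.47² = 0.0139391; data precision n/σ² = 29/6.48² = 0.690634.
Posterior precision = 0.0139391 + 0.690634 = 0.704573.
Posterior mean = (0.0139391·32.06 + 0.690634·27.76) / 0.704573 = 27.845.

Posterior mean ≈ 27.845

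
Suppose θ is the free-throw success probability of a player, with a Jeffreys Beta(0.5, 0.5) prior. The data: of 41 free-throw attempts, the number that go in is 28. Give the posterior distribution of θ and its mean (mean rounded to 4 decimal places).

Posterior: Beta(28.5, 13.5); mean ≈ 0.6786

Observing 28 successes and 13 failures updates Beta(0.5, 0.5) by adding the success and failure counts to the two shape parameters: α = 0.5+28 = 28.5, β = 0.5+13 = 13.5.
E[θ | data] = 28.5/(28.5+13.5) = 0.6786.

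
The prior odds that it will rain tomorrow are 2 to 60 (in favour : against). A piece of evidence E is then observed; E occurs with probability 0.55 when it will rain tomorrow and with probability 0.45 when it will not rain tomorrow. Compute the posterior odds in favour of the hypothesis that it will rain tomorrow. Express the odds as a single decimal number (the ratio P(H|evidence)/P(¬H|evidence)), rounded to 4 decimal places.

Posterior odds ≈ 0.0407

Prior odds = 2/60 = 0.033333.
Likelihood ratio for E = 0.55/0.45 = 1.2222.
Posterior odds = prior odds × LR = 0.040741.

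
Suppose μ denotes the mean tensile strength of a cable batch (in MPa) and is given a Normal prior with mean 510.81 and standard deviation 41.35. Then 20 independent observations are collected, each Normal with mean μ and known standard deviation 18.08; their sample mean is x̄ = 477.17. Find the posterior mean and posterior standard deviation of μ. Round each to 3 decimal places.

Posterior mean ≈ 477.489; posterior SD ≈ 4.024

Prior precision 1/τ₀² = 1/41.35² = 0.00058486; data precision n/σ² = 20/18.08² = 0.0611833.
Posterior precision = 0.00058486 + 0.0611833 = 0.0617682, giving posterior SD = 1/√0.0617682 = 4.024.
Posterior mean = (0.00058486·510.81 + 0.0611833·477.17) / 0.0617682 = 477.489.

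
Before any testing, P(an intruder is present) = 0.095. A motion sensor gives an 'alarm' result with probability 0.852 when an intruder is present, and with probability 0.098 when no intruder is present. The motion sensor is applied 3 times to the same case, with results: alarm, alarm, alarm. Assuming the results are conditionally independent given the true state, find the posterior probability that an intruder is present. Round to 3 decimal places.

With H the event that an intruder is present, the joint likelihood of the observed sequence is P(data|H) = 0.852·0.852·0.852 = 0.61847 and P(data|¬H) = 0.098·0.098·0.098 = 0.00094119.
Bayes: P(H|data) = 0.095·0.61847 / (0.095·0.61847 + 0.905·0.00094119) = 0.058755/0.059606 = 0.9857.

Posterior P(H) ≈ 0.986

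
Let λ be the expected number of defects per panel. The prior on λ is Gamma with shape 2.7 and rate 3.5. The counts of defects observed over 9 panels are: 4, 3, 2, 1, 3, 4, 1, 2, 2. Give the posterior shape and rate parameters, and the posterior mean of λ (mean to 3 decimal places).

The Poisson likelihood adds the total count to the shape and the number of exposure periods to the rate. Here ∑xᵢ = 22 and n = 9, so shape 2.7→24.7 and rate 3.5→12.5.
E[λ | data] = 24.7/12.5 = 1.976.

Posterior: Gamma(shape=24.7, rate=12.5); mean ≈ 1.976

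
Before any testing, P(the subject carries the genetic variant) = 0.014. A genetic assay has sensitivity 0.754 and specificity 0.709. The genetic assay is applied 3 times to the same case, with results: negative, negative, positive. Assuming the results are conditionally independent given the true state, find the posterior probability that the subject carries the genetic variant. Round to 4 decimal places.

With H the event that the subject carries the genetic variant, the joint likelihood of the observed sequence is P(data|H) = 0.246·0.246·0.754 = 0.045629 and P(data|¬H) = 0.709·0.709·0.291 = 0.14628.
Bayes: P(H|data) = 0.014·0.045629 / (0.014·0.045629 + 0.986·0.14628) = 0.00063881/0.14487 = 0.0044.

Posterior P(H) ≈ 0.0044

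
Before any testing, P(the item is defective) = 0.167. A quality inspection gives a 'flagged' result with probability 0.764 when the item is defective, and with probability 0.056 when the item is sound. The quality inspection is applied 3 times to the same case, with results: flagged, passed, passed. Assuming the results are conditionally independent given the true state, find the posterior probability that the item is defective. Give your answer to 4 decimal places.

Posterior P(H) ≈ 0.1460

Let H be the event that the item is defective; start with P(H) = 0.167. P('flagged'|H) = 0.764, P('flagged'|¬H) = 0.056.
Update on result 1 ('flagged'): P(H) ← 0.764·0.1670 / (0.764·0.1670 + 0.056·0.8330) = 0.12759/0.17424 = 0.7323.
Update on result 2 ('passed'): P(H) ← 0.236·0.7323 / (0.236·0.7323 + 0.944·0.2677) = 0.17282/0.42555 = 0.4061.
Update on result 3 ('passed'): P(H) ← 0.236·0.4061 / (0.236·0.4061 + 0.944·0.5939) = 0.095839/0.65648 = 0.1460.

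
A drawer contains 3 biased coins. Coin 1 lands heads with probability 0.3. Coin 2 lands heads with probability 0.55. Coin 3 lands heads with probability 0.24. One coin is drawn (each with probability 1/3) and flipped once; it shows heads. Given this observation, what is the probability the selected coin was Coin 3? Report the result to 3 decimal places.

P(heads|C1) = 0.3; P(heads|C2) = 0.55; P(heads|C3) = 0.24.
Prior × likelihood for each source: 0.333333·0.3=0.1000, 0.333333·0.55=0.1833, 0.333333·0.24=0.08000. Summing gives P(heads) = 0.36333.
P(Coin 3 | heads) = 0.08000 / 0.36333 = 0.220.

Posterior probability ≈ 0.220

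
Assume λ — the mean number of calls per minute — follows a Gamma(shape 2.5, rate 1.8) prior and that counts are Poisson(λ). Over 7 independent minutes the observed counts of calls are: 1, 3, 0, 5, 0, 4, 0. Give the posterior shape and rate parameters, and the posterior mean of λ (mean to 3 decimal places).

Total count ∑xᵢ = 13 over n = 7 minutes.
Gamma is conjugate to the Poisson likelihood: posterior is Gamma(shape = 2.5+13 = 15.5, rate = 1.8+7 = 8.8).
Posterior mean = shape/rate = 15.5/8.8 = 1.761.

Posterior: Gamma(shape=15.5, rate=8.8); mean ≈ 1.761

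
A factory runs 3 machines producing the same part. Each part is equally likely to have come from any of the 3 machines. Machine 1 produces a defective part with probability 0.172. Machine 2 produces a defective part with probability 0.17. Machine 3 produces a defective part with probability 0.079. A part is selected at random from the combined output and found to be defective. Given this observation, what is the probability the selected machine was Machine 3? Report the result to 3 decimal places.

Posterior probability ≈ 0.188

Tabulate prior·likelihood by source: [1] prior 0.333333, lik 0.172, product 0.05733; [2] prior 0.333333, lik 0.17, product 0.05667; [3] prior 0.333333, lik 0.079, product 0.02633.
Normalizing constant = 0.14033; the posterior for Machine 3 is its product over the sum, 0.02633/0.14033 = 0.188.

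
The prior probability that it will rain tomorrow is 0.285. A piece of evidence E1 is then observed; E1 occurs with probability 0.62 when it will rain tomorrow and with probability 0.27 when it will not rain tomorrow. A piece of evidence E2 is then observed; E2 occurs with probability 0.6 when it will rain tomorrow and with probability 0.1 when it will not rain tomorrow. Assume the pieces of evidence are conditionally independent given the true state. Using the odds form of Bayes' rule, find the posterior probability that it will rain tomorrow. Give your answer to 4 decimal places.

Prior odds = 0.285/(1−0.285) = 0.39860. In log-odds, ln(0.39860) = -0.91979.
Add log likelihood ratios: ln(2.2963) + ln(6.0000) = 2.6231.
Posterior log-odds = 1.7033, so posterior odds = exp(1.7033) = 5.4918. Converting, P(H|E) = 5.4918/6.4918 = 0.8460.

Posterior probability ≈ 0.8460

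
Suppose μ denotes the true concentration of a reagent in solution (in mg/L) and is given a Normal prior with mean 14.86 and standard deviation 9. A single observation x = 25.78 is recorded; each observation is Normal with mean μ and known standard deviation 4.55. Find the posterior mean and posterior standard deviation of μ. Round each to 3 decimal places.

Prior precision 1/τ₀² = 1/9² = 0.0123457; data precision n/σ² = 1/4.55² = 0.0483033.
Posterior precision = 0.0123457 + 0.0483033 = 0.0606490, giving posterior SD = 1/√0.0606490 = 4.061.
Posterior mean = (0.0123457·14.86 + 0.0483033·25.78) / 0.0606490 = 23.557.

Posterior mean ≈ 23.557; posterior SD ≈ 4.061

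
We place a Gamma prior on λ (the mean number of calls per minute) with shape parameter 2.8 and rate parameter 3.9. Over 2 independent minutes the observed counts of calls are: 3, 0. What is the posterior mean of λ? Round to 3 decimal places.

Total count ∑xᵢ = 3 over n = 2 minutes.
Gamma is conjugate to the Poisson likelihood: posterior is Gamma(shape = 2.8+3 = 5.8, rate = 3.9+2 = 5.9).
E[λ | data] = 5.8/5.9 = 0.983.

Posterior mean ≈ 0.983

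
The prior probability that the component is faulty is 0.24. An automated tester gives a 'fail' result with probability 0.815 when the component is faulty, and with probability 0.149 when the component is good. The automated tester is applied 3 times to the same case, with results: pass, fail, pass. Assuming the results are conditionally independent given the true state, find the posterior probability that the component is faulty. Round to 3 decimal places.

Posterior P(H) ≈ 0.075

With H the event that the component is faulty, the joint likelihood of the observed sequence is P(data|H) = 0.185·0.815·0.185 = 0.027893 and P(data|¬H) = 0.851·0.149·0.851 = 0.10791.
Bayes: P(H|data) = 0.24·0.027893 / (0.24·0.027893 + 0.76·0.10791) = 0.0066944/0.088703 = 0.0755.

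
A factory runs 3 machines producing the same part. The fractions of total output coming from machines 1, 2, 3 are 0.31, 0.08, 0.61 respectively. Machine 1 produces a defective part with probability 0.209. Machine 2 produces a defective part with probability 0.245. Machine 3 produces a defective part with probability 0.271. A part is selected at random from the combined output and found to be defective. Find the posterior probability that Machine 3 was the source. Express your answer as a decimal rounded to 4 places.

Tabulate prior·likelihood by source: [1] prior 0.31, lik 0.209, product 0.06479; [2] prior 0.08, lik 0.245, product 0.01960; [3] prior 0.61, lik 0.271, product 0.1653.
Normalizing constant = 0.24970; the posterior for Machine 3 is its product over the sum, 0.1653/0.24970 = 0.6620.

Posterior probability ≈ 0.6620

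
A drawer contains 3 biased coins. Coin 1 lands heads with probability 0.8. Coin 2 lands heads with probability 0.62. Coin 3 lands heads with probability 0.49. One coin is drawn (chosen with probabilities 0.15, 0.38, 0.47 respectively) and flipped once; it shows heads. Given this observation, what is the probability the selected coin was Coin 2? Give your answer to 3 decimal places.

Posterior probability ≈ 0.402

P(heads|C1) = 0.8; P(heads|C2) = 0.62; P(heads|C3) = 0.49.
Prior × likelihood for each source: 0.15·0.8=0.1200, 0.38·0.62=0.2356, 0.47·0.49=0.2303. Summing gives P(heads) = 0.58590.
P(Coin 2 | heads) = 0.2356 / 0.58590 = 0.402.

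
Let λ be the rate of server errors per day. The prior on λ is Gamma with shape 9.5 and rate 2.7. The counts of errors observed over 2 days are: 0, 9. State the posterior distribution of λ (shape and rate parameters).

Posterior: Gamma(shape=18.5, rate=4.7)

The Poisson likelihood adds the total count to the shape and the number of exposure periods to the rate. Here ∑xᵢ = 9 and n = 2, so shape 9.5→18.5 and rate 2.7→4.7.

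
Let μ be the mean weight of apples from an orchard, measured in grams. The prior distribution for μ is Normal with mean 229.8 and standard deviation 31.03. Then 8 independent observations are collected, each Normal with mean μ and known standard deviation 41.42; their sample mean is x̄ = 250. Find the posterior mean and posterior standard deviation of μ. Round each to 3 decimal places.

With known σ, the Normal prior is conjugate. Weight on the data is w = (n/σ²)/(n/σ² + 1/τ₀²) = 0.00466305/(0.00466305+0.00103857) = 0.81785.
Posterior mean = w·x̄ + (1−w)·μ₀ = 0.81785·250 + 0.18215·229.8 = 246.320. Posterior variance = 1/(0.00466305+0.00103857) = 175.389, so SD = 13.243.

Posterior mean ≈ 246.320; posterior SD ≈ 13.243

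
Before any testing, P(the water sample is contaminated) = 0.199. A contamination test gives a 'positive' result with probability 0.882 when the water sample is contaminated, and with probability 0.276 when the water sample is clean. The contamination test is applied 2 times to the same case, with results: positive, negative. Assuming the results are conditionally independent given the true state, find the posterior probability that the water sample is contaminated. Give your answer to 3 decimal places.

Posterior P(H) ≈ 0.115

Let H be the event that the water sample is contaminated; start with P(H) = 0.199. P('positive'|H) = 0.882, P('positive'|¬H) = 0.276.
Update on result 1 ('positive'): P(H) ← 0.882·0.1990 / (0.882·0.1990 + 0.276·0.8010) = 0.17552/0.39659 = 0.4426.
Update on result 2 ('negative'): P(H) ← 0.118·0.4426 / (0.118·0.4426 + 0.724·0.5574) = 0.052222/0.45581 = 0.1146.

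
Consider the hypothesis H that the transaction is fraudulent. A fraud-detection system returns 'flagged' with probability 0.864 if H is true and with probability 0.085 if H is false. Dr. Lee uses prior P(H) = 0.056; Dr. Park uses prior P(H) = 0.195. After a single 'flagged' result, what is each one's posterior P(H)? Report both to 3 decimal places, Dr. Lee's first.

The likelihood ratio for a 'flagged' result is 0.864/0.085 = 10.165.
Dr. Lee: prior odds 0.056/0.944 = 0.059322; posterior odds 0.60299; posterior probability 0.376.
Dr. Park: prior odds 0.195/0.805 = 0.24224; posterior odds 2.4623; posterior probability 0.711.

Dr. Lee: 0.376; Dr. Park: 0.711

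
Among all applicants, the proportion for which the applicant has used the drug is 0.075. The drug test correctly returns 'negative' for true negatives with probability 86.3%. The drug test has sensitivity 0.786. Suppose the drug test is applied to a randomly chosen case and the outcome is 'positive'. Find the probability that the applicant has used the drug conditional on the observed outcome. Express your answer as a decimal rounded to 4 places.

P(H | E) ≈ 0.3175

Let H be the event that the applicant has used the drug. P(H) = 0.075, so P(¬H) = 0.925. With E the 'positive' result, P(E|H) = 0.786 and P(E|¬H) = 0.137.
P(E) = 0.786·0.075 + 0.137·0.925 = 0.058950 + 0.12673 = 0.18568.
By Bayes' theorem, P(H|E) = 0.058950 / 0.18568 = 0.3175.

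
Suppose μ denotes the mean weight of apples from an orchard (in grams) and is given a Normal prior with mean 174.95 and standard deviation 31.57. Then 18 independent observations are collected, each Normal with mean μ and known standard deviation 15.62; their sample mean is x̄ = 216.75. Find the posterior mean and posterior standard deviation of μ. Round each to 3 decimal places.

With known σ, the Normal prior is conjugate. Weight on the data is w = (n/σ²)/(n/σ² + 1/τ₀²) = 0.0737752/(0.0737752+0.00100335) = 0.98658.
Posterior mean = w·x̄ + (1−w)·μ₀ = 0.98658·216.75 + 0.013418·174.95 = 216.189. Posterior variance = 1/(0.0737752+0.00100335) = 13.3728, so SD = 3.657.

Posterior mean ≈ 216.189; posterior SD ≈ 3.657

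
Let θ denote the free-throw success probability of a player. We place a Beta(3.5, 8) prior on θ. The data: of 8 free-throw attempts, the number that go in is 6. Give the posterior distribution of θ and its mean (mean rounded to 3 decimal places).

Posterior: Beta(9.5, 10); mean ≈ 0.487

Observing 6 successes and 2 failures updates Beta(3.5, 8) by adding the success and failure counts to the two shape parameters: α = 3.5+6 = 9.5, β = 8+2 = 10.
E[θ | data] = 9.5/(9.5+10) = 0.487.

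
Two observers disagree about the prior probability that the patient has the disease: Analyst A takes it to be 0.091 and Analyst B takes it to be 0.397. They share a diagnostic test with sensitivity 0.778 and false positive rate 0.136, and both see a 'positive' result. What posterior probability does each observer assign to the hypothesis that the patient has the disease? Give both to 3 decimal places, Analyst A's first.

P('+'|H) = 0.778, P('+'|¬H) = 0.136.
Analyst A: numerator 0.778·0.091 = 0.070798; evidence = 0.070798+0.136·0.909 = 0.19442; posterior = 0.364.
Analyst B: numerator 0.778·0.397 = 0.30887; evidence = 0.30887+0.136·0.603 = 0.39087; posterior = 0.790.

Analyst A: 0.364; Analyst B: 0.790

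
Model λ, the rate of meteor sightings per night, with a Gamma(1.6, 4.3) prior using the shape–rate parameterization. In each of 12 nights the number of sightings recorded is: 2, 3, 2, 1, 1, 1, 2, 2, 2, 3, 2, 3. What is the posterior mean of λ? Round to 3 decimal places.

Posterior mean ≈ 1.571

Total count ∑xᵢ = 24 over n = 12 nights.
Gamma is conjugate to the Poisson likelihood: posterior is Gamma(shape = 1.6+24 = 25.6, rate = 4.3+12 = 16.3).
E[λ | data] = 25.6/16.3 = 1.571.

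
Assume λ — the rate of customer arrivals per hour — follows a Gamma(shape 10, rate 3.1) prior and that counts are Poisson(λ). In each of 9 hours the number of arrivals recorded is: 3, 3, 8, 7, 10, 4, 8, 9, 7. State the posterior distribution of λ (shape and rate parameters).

The Poisson likelihood adds the total count to the shape and the number of exposure periods to the rate. Here ∑xᵢ = 59 and n = 9, so shape 10→69 and rate 3.1→12.1.

Posterior: Gamma(shape=69, rate=12.1)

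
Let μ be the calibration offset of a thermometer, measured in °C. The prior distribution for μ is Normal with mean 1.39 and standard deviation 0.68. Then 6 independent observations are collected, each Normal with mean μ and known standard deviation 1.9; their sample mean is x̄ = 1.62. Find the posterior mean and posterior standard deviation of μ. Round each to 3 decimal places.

Posterior mean ≈ 1.490; posterior SD ≈ 0.511

Prior precision 1/τ₀² = 1/0.68² = 2.16263; data precision n/σ² = 6/1.9² = 1.66205.
Posterior precision = 2.16263 + 1.66205 = 3.82468, giving posterior SD = 1/√3.82468 = 0.511.
Posterior mean = (2.16263·1.39 + 1.66205·1.62) / 3.82468 = 1.490.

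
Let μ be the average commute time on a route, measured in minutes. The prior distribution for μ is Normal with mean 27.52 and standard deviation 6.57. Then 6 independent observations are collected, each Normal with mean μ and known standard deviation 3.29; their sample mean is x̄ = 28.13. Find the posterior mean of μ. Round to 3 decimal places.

Posterior mean ≈ 28.106

With known σ, the Normal prior is conjugate. Weight on the data is w = (n/σ²)/(n/σ² + 1/τ₀²) = 0.554319/(0.554319+0.0231670) = 0.95988.
Posterior mean = w·x̄ + (1−w)·μ₀ = 0.95988·28.13 + 0.040117·27.52 = 28.106.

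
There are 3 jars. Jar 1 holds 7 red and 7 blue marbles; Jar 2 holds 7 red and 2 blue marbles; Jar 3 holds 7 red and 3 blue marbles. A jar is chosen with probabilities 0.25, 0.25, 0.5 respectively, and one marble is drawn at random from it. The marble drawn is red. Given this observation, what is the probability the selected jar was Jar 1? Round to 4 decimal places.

P(red|Jar 1) = 0.5; P(red|Jar 2) = 0.7778; P(red|Jar 3) = 0.7.
Prior × likelihood for each source: 0.25·0.5=0.1250, 0.25·0.7778=0.1944, 0.5·0.7=0.3500. Summing gives P(red) = 0.66944.
P(Jar 1 | red) = 0.1250 / 0.66944 = 0.1867.

Posterior probability ≈ 0.1867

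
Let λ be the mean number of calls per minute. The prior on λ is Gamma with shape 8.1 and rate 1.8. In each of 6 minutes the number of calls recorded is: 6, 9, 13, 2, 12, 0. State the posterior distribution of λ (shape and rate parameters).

Posterior: Gamma(shape=50.1, rate=7.8)

Total count ∑xᵢ = 42 over n = 6 minutes.
Gamma is conjugate to the Poisson likelihood: posterior is Gamma(shape = 8.1+42 = 50.1, rate = 1.8+6 = 7.8).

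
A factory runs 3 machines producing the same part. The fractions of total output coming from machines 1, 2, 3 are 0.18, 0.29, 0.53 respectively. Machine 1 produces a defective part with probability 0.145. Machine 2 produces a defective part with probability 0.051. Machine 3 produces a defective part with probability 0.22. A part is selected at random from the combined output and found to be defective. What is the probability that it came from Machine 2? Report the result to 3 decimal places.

Tabulate prior·likelihood by source: [1] prior 0.18, lik 0.145, product 0.02610; [2] prior 0.29, lik 0.051, product 0.01479; [3] prior 0.53, lik 0.22, product 0.1166.
Normalizing constant = 0.15749; the posterior for Machine 2 is its product over the sum, 0.01479/0.15749 = 0.094.

Posterior probability ≈ 0.094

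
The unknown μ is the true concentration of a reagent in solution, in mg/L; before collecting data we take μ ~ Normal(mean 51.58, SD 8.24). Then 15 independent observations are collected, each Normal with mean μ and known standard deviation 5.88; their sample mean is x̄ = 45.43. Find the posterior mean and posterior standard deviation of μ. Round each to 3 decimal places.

Posterior mean ≈ 45.632; posterior SD ≈ 1.493

Prior precision 1/τ₀² = 1/8.24² = 0.0147281; data precision n/σ² = 15/5.88² = 0.433847.
Posterior precision = 0.0147281 + 0.433847 = 0.448575, giving posterior SD = 1/√0.448575 = 1.493.
Posterior mean = (0.0147281·51.58 + 0.433847·45.43) / 0.448575 = 45.632.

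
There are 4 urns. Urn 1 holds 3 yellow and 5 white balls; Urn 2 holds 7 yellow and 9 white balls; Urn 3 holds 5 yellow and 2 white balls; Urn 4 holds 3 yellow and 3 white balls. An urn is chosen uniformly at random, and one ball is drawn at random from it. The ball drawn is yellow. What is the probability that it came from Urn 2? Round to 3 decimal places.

P(yellow|Urn 1) = 0.375; P(yellow|Urn 2) = 0.4375; P(yellow|Urn 3) = 0.7143; P(yellow|Urn 4) = 0.5.
Prior × likelihood for each source: 0.25·0.375=0.09375, 0.25·0.4375=0.1094, 0.25·0.7143=0.1786, 0.25·0.5=0.1250. Summing gives P(yellow) = 0.50670.
P(Urn 2 | yellow) = 0.1094 / 0.50670 = 0.216.

Posterior probability ≈ 0.216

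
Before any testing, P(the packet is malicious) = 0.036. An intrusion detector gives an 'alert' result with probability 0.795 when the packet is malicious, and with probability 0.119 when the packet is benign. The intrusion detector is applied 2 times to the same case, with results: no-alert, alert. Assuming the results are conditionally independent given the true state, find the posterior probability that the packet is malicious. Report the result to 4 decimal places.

Let H be the event that the packet is malicious; start with P(H) = 0.036. P('alert'|H) = 0.795, P('alert'|¬H) = 0.119.
Update on result 1 ('no-alert'): P(H) ← 0.205·0.0360 / (0.205·0.0360 + 0.881·0.9640) = 0.0073800/0.85666 = 0.0086.
Update on result 2 ('alert'): P(H) ← 0.795·0.0086 / (0.795·0.0086 + 0.119·0.9914) = 0.0068488/0.12482 = 0.0549.

Posterior P(H) ≈ 0.0549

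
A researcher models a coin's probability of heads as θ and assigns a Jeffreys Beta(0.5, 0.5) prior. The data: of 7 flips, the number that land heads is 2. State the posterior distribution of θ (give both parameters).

Posterior: Beta(2.5, 5.5)

The binomial likelihood is conjugate to the Beta prior: with 2 successes and 5 failures, the posterior is Beta(0.5+2, 0.5+5) = Beta(2.5, 5.5).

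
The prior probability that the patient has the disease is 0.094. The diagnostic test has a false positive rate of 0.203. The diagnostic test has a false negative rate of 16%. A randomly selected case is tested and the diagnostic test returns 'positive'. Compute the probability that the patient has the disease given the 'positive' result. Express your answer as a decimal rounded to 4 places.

P(H | E) ≈ 0.3004

Write H for 'the patient has the disease'. Prior odds H:¬H = 0.094/0.906 = 0.10375. For the 'positive' outcome, the likelihood ratio is 0.84/0.203 = 4.1379.
Posterior odds = 0.10375 × 4.1379 = 0.42932, so P(H|E) = 0.42932/(1+0.42932) = 0.3004.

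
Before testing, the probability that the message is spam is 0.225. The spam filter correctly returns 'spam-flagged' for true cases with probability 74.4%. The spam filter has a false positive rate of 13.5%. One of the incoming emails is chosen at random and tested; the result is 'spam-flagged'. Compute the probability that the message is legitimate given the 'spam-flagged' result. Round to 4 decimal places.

P(¬H | E) ≈ 0.3846

Let H be the event that the message is spam. P(H) = 0.225, so P(¬H) = 0.775. With E the 'spam-flagged' result, P(E|H) = 0.744 and P(E|¬H) = 0.135.
P(E) = 0.744·0.225 + 0.135·0.775 = 0.16740 + 0.10463 = 0.27203.
By Bayes' theorem, P(H|E) = 0.16740 / 0.27203 = 0.6154. Hence P(¬H|E) = 1 − 0.6154 = 0.3846.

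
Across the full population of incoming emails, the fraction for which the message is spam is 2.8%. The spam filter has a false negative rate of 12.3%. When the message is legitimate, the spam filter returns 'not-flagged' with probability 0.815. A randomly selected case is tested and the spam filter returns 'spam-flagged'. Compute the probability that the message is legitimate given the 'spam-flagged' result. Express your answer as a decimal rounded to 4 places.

P(¬H | E) ≈ 0.8798

Write H for 'the message is spam'. Prior odds H:¬H = 0.028/0.972 = 0.028807. For the 'spam-flagged' outcome, the likelihood ratio is 0.877/0.185 = 4.7405.
Posterior odds = 0.028807 × 4.7405 = 0.13656, so P(H|E) = 0.13656/(1+0.13656) = 0.1202. Then P(¬H|E) = 1 − 0.1202 = 0.8798.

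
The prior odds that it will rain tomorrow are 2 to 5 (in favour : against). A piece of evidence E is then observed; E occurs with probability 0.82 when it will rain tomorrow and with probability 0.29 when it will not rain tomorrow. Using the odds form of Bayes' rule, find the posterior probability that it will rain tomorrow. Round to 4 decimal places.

Posterior probability ≈ 0.5307

Prior odds = 2/5 = 0.40000.
Likelihood ratio for E = 0.82/0.29 = 2.8276.
Posterior odds = prior odds × LR = 1.1310.
Posterior probability = odds/(1+odds) = 1.1310/2.1310 = 0.5307.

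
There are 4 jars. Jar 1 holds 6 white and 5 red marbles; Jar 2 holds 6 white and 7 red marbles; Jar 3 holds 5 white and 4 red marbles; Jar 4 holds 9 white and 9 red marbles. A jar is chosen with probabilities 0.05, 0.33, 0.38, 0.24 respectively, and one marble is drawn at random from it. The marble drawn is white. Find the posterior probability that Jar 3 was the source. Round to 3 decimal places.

Posterior probability ≈ 0.413

P(white|Jar 1) = 0.5455; P(white|Jar 2) = 0.4615; P(white|Jar 3) = 0.5556; P(white|Jar 4) = 0.5.
Prior × likelihood for each source: 0.05·0.5455=0.02727, 0.33·0.4615=0.1523, 0.38·0.5556=0.2111, 0.24·0.5=0.1200. Summing gives P(white) = 0.51069.
P(Jar 3 | white) = 0.2111 / 0.51069 = 0.413.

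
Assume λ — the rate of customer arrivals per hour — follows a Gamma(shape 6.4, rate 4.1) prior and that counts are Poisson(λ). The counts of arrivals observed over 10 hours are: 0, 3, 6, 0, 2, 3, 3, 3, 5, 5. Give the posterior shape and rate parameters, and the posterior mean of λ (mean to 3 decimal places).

Total count ∑xᵢ = 30 over n = 10 hours.
Gamma is conjugate to the Poisson likelihood: posterior is Gamma(shape = 6.4+30 = 36.4, rate = 4.1+10 = 14.1).
E[λ | data] = 36.4/14.1 = 2.582.

Posterior: Gamma(shape=36.4, rate=14.1); mean ≈ 2.582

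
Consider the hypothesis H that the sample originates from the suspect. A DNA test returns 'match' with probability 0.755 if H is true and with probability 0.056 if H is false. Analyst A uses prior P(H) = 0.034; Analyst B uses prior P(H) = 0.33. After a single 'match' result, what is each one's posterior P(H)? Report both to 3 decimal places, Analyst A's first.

Analyst A: 0.322; Analyst B: 0.869

The likelihood ratio for a 'match' result is 0.755/0.056 = 13.482.
Analyst A: prior odds 0.034/0.966 = 0.035197; posterior odds 0.47453; posterior probability 0.322.
Analyst B: prior odds 0.33/0.67 = 0.49254; posterior odds 6.6405; posterior probability 0.869.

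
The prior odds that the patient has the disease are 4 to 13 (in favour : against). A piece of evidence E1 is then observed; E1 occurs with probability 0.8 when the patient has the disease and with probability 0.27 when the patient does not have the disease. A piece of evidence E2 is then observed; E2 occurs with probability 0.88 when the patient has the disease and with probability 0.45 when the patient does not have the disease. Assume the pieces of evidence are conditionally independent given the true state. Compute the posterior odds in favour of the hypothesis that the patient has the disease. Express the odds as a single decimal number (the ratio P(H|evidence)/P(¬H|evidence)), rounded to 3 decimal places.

Prior odds = 4/13 = 0.30769. In log-odds, ln(0.30769) = -1.1787.
Add log likelihood ratios: ln(2.9630) + ln(1.9556) = 1.7569.
Posterior log-odds = 0.57821, so posterior odds = exp(0.57821) = 1.7828.

Posterior odds ≈ 1.783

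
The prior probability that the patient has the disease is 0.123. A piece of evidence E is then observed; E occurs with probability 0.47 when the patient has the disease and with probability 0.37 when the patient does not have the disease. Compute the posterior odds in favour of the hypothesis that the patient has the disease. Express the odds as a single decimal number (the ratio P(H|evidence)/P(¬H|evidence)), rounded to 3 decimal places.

Posterior odds ≈ 0.178

Prior odds = 0.123/(1−0.123) = 0.14025.
Likelihood ratio for E = 0.47/0.37 = 1.2703.
Posterior odds = prior odds × LR = 0.17816.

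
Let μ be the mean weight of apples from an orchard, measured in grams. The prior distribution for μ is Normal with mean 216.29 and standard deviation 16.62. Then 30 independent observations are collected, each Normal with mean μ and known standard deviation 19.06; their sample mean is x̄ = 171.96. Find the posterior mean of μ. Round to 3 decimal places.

Posterior mean ≈ 173.822

With known σ, the Normal prior is conjugate. Weight on the data is w = (n/σ²)/(n/σ² + 1/τ₀²) = 0.0825801/(0.0825801+0.00362024) = 0.95800.
Posterior mean = w·x̄ + (1−w)·μ₀ = 0.95800·171.96 + 0.041998·216.29 = 173.822.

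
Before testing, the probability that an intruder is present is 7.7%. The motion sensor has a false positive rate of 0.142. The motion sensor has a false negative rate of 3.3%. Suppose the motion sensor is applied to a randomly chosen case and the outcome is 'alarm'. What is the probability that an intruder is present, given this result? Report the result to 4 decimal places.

P(H | E) ≈ 0.3623

Let H be the event that an intruder is present. P(H) = 0.077, so P(¬H) = 0.923. With E the 'alarm' result, P(E|H) = 0.967 and P(E|¬H) = 0.142.
P(E) = 0.967·0.077 + 0.142·0.923 = 0.074459 + 0.13107 = 0.20552.
By Bayes' theorem, P(H|E) = 0.074459 / 0.20552 = 0.3623.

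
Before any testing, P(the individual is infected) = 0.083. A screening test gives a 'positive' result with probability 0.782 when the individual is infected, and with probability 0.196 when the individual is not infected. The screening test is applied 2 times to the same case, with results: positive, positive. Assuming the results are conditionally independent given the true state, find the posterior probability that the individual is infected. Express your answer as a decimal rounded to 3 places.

With H the event that the individual is infected, the joint likelihood of the observed sequence is P(data|H) = 0.782·0.782 = 0.61152 and P(data|¬H) = 0.196·0.196 = 0.038416.
Bayes: P(H|data) = 0.083·0.61152 / (0.083·0.61152 + 0.917·0.038416) = 0.050756/0.085984 = 0.5903.

Posterior P(H) ≈ 0.590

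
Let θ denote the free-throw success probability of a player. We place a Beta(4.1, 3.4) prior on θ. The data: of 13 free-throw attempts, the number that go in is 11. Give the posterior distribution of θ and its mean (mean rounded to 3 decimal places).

Posterior: Beta(15.1, 5.4); mean ≈ 0.737

Observing 11 successes and 2 failures updates Beta(4.1, 3.4) by adding the success and failure counts to the two shape parameters: α = 4.1+11 = 15.1, β = 3.4+2 = 5.4.
Posterior mean = α/(α+β) = 15.1/20.5 = 0.737.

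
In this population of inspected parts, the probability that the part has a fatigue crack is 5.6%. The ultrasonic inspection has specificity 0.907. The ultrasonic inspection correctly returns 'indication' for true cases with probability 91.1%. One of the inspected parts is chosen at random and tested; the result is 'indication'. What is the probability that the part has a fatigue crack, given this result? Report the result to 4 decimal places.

P(H | E) ≈ 0.3675

Let H be the event that the part has a fatigue crack. P(H) = 0.056, so P(¬H) = 0.944. With E the 'indication' result, P(E|H) = 0.911 and P(E|¬H) = 0.093.
P(E) = 0.911·0.056 + 0.093·0.944 = 0.051016 + 0.087792 = 0.13881.
By Bayes' theorem, P(H|E) = 0.051016 / 0.13881 = 0.3675.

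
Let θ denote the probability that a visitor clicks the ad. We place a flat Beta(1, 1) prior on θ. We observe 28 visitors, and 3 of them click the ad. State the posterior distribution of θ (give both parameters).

Posterior: Beta(4, 26)

Observing 3 successes and 25 failures updates Beta(1, 1) by adding the success and failure counts to the two shape parameters: α = 1+3 = 4, β = 1+25 = 26.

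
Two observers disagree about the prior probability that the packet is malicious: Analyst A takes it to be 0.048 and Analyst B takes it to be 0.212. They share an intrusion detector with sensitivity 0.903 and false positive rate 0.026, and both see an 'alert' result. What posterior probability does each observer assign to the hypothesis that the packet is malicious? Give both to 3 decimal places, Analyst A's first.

The likelihood ratio for an 'alert' result is 0.903/0.026 = 34.731.
Analyst A: prior odds 0.048/0.952 = 0.050420; posterior odds 1.7511; posterior probability 0.637.
Analyst B: prior odds 0.212/0.788 = 0.26904; posterior odds 9.3438; posterior probability 0.903.

Analyst A: 0.637; Analyst B: 0.903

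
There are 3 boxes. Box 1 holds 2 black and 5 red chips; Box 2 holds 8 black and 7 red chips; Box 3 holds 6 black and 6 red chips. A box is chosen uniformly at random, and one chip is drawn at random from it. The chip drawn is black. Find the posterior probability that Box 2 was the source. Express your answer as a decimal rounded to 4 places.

Posterior probability ≈ 0.4043

Tabulate prior·likelihood by source: [1] prior 0.333333, lik 0.2857, product 0.09524; [2] prior 0.333333, lik 0.5333, product 0.1778; [3] prior 0.333333, lik 0.5, product 0.1667.
Normalizing constant = 0.43968; the posterior for Box 2 is its product over the sum, 0.1778/0.43968 = 0.4043.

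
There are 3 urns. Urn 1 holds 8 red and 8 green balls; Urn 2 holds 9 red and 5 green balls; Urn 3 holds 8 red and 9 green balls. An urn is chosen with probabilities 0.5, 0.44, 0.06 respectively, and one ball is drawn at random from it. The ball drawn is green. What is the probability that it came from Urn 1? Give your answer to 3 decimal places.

P(green|Urn 1) = 0.5; P(green|Urn 2) = 0.3571; P(green|Urn 3) = 0.5294.
Prior × likelihood for each source: 0.5·0.5=0.2500, 0.44·0.3571=0.1571, 0.06·0.5294=0.03176. Summing gives P(green) = 0.43891.
P(Urn 1 | green) = 0.2500 / 0.43891 = 0.570.

Posterior probability ≈ 0.570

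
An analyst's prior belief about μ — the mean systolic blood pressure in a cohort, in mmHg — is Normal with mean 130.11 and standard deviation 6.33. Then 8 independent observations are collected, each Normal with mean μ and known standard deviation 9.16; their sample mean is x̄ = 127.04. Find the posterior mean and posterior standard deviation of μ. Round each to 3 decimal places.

Prior precision 1/τ₀² = 1/6.33² = 0.0249570; data precision n/σ² = 8/9.16² = 0.0953452.
Posterior precision = 0.0249570 + 0.0953452 = 0.120302, giving posterior SD = 1/√0.120302 = 2.883.
Posterior mean = (0.0249570·130.11 + 0.0953452·127.04) / 0.120302 = 127.677.

Posterior mean ≈ 127.677; posterior SD ≈ 2.883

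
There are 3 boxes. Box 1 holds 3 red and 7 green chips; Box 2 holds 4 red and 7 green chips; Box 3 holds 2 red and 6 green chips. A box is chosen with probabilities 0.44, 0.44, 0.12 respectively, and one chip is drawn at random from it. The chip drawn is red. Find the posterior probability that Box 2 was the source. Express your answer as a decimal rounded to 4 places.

Tabulate prior·likelihood by source: [1] prior 0.44, lik 0.3, product 0.1320; [2] prior 0.44, lik 0.3636, product 0.1600; [3] prior 0.12, lik 0.25, product 0.03000.
Normalizing constant = 0.32200; the posterior for Box 2 is its product over the sum, 0.1600/0.32200 = 0.4969.

Posterior probability ≈ 0.4969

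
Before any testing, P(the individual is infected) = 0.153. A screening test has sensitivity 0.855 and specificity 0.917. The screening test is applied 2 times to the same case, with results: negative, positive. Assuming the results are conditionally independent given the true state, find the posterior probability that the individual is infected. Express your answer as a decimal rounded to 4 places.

With H the event that the individual is infected, the joint likelihood of the observed sequence is P(data|H) = 0.145·0.855 = 0.12397 and P(data|¬H) = 0.917·0.083 = 0.076111.
Bayes: P(H|data) = 0.153·0.12397 / (0.153·0.12397 + 0.847·0.076111) = 0.018968/0.083434 = 0.2273.

Posterior P(H) ≈ 0.2273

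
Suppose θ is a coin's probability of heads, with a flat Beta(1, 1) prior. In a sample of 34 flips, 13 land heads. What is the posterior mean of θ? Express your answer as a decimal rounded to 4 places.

The binomial likelihood is conjugate to the Beta prior: with 13 successes and 21 failures, the posterior is Beta(1+13, 1+21) = Beta(14, 22).
Posterior mean = α/(α+β) = 14/36 = 0.3889.

Posterior mean ≈ 0.3889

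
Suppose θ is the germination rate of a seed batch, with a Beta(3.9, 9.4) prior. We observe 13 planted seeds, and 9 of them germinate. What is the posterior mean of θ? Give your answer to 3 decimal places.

The binomial likelihood is conjugate to the Beta prior: with 9 successes and 4 failures, the posterior is Beta(3.9+9, 9.4+4) = Beta(12.9, 13.4).
E[θ | data] = 12.9/(12.9+13.4) = 0.490.

Posterior mean ≈ 0.490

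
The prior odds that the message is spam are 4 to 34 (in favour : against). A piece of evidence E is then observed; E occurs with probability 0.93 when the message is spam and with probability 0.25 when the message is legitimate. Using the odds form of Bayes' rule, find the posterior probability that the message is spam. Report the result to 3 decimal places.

Posterior probability ≈ 0.304

Prior odds = 4/34 = 0.11765.
Likelihood ratio for E = 0.93/0.25 = 3.7200.
Posterior odds = prior odds × LR = 0.43765.
Posterior probability = odds/(1+odds) = 0.43765/1.4376 = 0.304.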